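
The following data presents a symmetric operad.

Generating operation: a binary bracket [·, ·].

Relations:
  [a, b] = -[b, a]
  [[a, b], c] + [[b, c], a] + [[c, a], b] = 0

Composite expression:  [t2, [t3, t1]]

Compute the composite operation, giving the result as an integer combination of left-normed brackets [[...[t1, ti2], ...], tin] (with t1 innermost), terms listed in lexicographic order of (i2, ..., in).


[[t1, t3], t2]

In the tensor algebra, words opening t1 carry the t1-anchored form.
Composite bracket: [t2, [t3, t1]]
Full expansion: 4 signed words from ab - ba (2^2 = 4).
Coefficients come from the t1-initial words:
  word t1t3t2 has sign +1, contributing +[[t1, t3], t2]


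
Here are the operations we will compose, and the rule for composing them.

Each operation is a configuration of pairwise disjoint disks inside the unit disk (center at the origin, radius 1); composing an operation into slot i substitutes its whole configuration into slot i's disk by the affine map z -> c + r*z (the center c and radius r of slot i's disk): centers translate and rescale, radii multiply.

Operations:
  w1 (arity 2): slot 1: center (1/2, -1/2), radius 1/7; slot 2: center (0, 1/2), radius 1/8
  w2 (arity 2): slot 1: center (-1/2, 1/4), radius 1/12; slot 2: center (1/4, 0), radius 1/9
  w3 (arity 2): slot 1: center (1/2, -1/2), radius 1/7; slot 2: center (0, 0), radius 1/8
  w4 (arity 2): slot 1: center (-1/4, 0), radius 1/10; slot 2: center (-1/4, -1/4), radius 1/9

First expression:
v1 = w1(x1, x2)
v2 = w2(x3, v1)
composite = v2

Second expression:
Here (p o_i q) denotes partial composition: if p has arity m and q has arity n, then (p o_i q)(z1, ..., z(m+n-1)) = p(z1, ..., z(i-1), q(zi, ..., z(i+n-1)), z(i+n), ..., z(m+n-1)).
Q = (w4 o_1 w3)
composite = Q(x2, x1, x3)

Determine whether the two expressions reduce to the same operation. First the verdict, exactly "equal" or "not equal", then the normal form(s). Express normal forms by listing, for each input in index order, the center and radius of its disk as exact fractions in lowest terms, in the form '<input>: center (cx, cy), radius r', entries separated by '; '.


not equal; the first gives x1: center (11/36, -1/18), radius 1/63; x2: center (1/4, 1/18), radius 1/72; x3: center (-1/2, 1/4), radius 1/12 and the second x1: center (-1/4, 0), radius 1/80; x2: center (-1/5, -1/20), radius 1/70; x3: center (-1/4, -1/4), radius 1/9


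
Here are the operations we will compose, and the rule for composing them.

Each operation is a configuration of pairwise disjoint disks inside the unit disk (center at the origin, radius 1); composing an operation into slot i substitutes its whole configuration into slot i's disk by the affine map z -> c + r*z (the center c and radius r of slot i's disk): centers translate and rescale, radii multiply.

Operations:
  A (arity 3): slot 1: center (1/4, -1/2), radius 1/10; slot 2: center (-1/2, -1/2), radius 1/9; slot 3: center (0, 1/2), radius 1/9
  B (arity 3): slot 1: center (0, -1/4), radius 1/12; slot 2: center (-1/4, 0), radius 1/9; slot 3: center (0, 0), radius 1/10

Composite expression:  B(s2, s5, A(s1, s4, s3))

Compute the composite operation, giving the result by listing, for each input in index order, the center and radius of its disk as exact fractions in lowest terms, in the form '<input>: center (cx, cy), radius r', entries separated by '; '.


s1: center (1/40, -1/20), radius 1/100; s2: center (0, -1/4), radius 1/12; s3: center (0, 1/20), radius 1/90; s4: center (-1/20, -1/20), radius 1/90; s5: center (-1/4, 0), radius 1/9

Affine substitution under B: radii multiply and s-centers shift.
input s2: composing its 1 substitution step yields center (0, -1/4), radius 1/12
input s5: composing its 1 substitution step yields center (-1/4, 0), radius 1/9
input s1: composing its 2 substitution steps yields center (1/40, -1/20), radius 1/100
input s4: composing its 2 substitution steps yields center (-1/20, -1/20), radius 1/90
input s3: composing its 2 substitution steps yields center (0, 1/20), radius 1/90


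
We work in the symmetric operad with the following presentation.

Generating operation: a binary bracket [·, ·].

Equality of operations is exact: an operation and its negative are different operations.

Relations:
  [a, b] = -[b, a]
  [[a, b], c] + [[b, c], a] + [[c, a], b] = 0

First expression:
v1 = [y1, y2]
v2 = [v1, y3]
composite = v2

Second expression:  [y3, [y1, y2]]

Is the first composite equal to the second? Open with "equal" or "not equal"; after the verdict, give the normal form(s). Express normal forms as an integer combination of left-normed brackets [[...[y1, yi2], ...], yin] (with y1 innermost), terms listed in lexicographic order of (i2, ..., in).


not equal — first [[y1, y2], y3], second -[[y1, y2], y3]

Reducing the first expression gives [[y1, y2], y3]
Reducing the second expression gives -[[y1, y2], y3]
Different reductions; not equal.


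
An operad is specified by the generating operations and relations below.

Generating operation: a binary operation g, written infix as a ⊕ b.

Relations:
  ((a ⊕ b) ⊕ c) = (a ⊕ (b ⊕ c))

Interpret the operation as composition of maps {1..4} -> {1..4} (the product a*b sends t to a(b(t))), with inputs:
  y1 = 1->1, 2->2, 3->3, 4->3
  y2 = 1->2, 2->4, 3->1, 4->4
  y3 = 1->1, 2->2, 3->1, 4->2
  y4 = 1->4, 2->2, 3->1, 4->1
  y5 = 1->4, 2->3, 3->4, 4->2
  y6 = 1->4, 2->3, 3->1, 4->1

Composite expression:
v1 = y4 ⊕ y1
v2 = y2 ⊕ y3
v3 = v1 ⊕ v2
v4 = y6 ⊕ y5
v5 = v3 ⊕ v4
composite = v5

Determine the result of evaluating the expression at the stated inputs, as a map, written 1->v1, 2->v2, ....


1->2, 2->2, 3->2, 4->2

(y4 ⊕ y1) = 1->4, 2->2, 3->1, 4->1
(y2 ⊕ y3) = 1->2, 2->4, 3->2, 4->4
((y4 ⊕ y1) ⊕ (y2 ⊕ y3)) = 1->2, 2->1, 3->2, 4->1
(y6 ⊕ y5) = 1->1, 2->1, 3->1, 4->3
(((y4 ⊕ y1) ⊕ (y2 ⊕ y3)) ⊕ (y6 ⊕ y5)) = 1->2, 2->2, 3->2, 4->2


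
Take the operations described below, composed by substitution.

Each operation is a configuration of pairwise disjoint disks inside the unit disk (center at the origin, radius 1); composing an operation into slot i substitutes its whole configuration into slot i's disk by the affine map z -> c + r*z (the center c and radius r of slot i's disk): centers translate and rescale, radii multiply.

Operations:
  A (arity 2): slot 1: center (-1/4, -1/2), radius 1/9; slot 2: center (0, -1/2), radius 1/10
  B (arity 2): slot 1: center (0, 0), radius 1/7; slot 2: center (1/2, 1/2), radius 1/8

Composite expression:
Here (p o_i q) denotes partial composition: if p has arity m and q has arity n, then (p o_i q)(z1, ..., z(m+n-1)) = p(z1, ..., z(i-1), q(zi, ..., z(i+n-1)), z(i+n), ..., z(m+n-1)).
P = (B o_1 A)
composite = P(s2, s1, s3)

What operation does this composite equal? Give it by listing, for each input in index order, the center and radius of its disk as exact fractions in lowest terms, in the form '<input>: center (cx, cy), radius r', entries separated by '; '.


Nesting under B composes maps z -> c + r*z down each s-path.
s2: after 2 affine steps, its disk has center (-1/28, -1/14), radius 1/63
s1: after 2 affine steps, its disk has center (0, -1/14), radius 1/70
s3: after 1 affine step, its disk has center (1/2, 1/2), radius 1/8

s1: center (0, -1/14), radius 1/70; s2: center (-1/28, -1/14), radius 1/63; s3: center (1/2, 1/2), radius 1/8


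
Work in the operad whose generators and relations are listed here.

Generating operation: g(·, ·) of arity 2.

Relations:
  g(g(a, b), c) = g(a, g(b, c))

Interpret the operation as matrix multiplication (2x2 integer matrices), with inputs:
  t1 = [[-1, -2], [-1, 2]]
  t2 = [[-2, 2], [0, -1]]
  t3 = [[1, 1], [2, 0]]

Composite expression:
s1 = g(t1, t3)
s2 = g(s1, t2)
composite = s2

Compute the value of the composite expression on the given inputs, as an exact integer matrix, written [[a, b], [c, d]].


[[10, -9], [-6, 7]]

g(t1, t3) = [[-5, -1], [3, -1]]
g(g(t1, t3), t2) = [[10, -9], [-6, 7]]


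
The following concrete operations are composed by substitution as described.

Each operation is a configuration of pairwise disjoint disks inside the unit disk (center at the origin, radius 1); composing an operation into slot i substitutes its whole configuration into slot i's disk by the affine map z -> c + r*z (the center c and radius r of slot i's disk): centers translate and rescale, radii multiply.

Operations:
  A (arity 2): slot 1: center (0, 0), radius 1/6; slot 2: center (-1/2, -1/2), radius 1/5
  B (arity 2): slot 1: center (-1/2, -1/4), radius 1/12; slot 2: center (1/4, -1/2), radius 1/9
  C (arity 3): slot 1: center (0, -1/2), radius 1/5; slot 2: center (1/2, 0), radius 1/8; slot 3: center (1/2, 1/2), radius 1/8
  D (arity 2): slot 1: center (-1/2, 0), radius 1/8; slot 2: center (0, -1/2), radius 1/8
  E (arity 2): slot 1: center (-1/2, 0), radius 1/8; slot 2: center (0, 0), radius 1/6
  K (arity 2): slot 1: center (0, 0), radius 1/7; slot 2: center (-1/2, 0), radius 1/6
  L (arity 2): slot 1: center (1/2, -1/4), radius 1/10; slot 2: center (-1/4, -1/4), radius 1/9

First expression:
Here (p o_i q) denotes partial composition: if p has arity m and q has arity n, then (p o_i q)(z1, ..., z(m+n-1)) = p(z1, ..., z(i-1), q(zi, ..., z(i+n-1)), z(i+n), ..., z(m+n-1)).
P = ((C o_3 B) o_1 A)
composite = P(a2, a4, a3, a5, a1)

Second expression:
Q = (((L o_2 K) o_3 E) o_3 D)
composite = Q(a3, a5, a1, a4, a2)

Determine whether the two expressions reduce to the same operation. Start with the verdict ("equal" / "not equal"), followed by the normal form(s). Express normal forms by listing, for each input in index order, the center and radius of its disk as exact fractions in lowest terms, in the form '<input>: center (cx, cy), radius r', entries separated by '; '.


not equal — first a1: center (17/32, 7/16), radius 1/72; a2: center (0, -1/2), radius 1/30; a3: center (1/2, 0), radius 1/8; a4: center (-1/10, -3/5), radius 1/25; a5: center (7/16, 15/32), radius 1/96, second a1: center (-91/288, -1/4), radius 1/3456; a2: center (-11/36, -1/4), radius 1/324; a3: center (1/2, -1/4), radius 1/10; a4: center (-17/54, -217/864), radius 1/3456; a5: center (-1/4, -1/4), radius 1/63

Reducing the first expression gives a1: center (17/32, 7/16), radius 1/72; a2: center (0, -1/2), radius 1/30; a3: center (1/2, 0), radius 1/8; a4: center (-1/10, -3/5), radius 1/25; a5: center (7/16, 15/32), radius 1/96
Reducing the second expression gives a1: center (-91/288, -1/4), radius 1/3456; a2: center (-11/36, -1/4), radius 1/324; a3: center (1/2, -1/4), radius 1/10; a4: center (-17/54, -217/864), radius 1/3456; a5: center (-1/4, -1/4), radius 1/63
The normal forms differ: not equal.


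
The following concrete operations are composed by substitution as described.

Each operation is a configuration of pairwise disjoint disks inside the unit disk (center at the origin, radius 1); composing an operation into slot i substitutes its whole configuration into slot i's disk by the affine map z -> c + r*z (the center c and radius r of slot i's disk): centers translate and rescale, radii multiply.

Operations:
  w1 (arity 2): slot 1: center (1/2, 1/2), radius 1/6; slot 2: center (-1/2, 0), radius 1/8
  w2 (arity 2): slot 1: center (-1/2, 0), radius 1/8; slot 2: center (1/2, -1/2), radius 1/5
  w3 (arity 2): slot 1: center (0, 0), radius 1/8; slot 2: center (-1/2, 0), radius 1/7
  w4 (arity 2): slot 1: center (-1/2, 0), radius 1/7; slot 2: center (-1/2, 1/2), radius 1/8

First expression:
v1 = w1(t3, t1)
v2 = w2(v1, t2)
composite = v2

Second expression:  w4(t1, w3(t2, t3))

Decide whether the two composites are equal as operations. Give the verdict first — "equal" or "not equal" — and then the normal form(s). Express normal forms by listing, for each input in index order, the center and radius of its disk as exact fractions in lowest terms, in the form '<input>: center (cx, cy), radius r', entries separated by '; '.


not equal; the first gives t1: center (-9/16, 0), radius 1/64; t2: center (1/2, -1/2), radius 1/5; t3: center (-7/16, 1/16), radius 1/48 and the second t1: center (-1/2, 0), radius 1/7; t2: center (-1/2, 1/2), radius 1/64; t3: center (-9/16, 1/2), radius 1/56

The first expression reduces to t1: center (-9/16, 0), radius 1/64; t2: center (1/2, -1/2), radius 1/5; t3: center (-7/16, 1/16), radius 1/48
The second expression reduces to t1: center (-1/2, 0), radius 1/7; t2: center (-1/2, 1/2), radius 1/64; t3: center (-9/16, 1/2), radius 1/56
The forms do not match — not equal.


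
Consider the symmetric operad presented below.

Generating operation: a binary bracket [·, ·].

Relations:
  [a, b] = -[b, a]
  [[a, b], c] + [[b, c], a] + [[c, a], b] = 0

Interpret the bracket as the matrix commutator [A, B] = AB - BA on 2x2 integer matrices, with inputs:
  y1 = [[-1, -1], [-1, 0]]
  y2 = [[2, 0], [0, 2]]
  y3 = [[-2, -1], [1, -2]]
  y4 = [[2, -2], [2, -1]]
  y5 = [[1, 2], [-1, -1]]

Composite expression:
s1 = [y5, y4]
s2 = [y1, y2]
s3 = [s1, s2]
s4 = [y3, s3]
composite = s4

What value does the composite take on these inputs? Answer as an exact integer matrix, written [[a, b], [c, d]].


[[0, 0], [0, 0]]


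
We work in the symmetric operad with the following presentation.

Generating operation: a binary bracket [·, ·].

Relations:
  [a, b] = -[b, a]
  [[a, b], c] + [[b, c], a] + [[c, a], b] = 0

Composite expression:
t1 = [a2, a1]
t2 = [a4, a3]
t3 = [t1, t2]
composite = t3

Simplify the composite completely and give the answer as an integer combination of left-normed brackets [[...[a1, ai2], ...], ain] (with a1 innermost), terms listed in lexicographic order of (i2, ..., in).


[[[a1, a2], a3], a4] - [[[a1, a2], a4], a3]

Antisymmetry and Jacobi reduce to a1-anchored left-normed brackets.
Composite bracket: [[a2, a1], [a4, a3]]
Full expansion: 8 signed words from ab - ba (2^3 = 8).
The a1-initial words carry the normal form:
  a1a2a3a4 (sign +1) contributes +[[[a1, a2], a3], a4]
  a1a2a4a3 (sign -1) contributes -[[[a1, a2], a4], a3]


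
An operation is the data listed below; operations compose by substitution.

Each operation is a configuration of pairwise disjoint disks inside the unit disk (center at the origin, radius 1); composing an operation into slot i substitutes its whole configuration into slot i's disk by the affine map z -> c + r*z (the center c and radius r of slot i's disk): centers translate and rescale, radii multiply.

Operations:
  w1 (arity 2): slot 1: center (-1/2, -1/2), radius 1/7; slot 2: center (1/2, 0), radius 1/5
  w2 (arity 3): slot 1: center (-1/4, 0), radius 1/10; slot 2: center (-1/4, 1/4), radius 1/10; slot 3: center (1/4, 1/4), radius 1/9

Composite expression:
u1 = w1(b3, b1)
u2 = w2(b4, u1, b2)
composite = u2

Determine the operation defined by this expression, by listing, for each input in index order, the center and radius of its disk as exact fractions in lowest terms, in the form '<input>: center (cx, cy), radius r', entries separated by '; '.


b1: center (-1/5, 1/4), radius 1/50; b2: center (1/4, 1/4), radius 1/9; b3: center (-3/10, 1/5), radius 1/70; b4: center (-1/4, 0), radius 1/10

Only the slot chain above each b matters under w2; compose those maps.
b4 passes through 1 substitution, ending at center (-1/4, 0), radius 1/10
b3 passes through 2 substitutions, ending at center (-3/10, 1/5), radius 1/70
b1 passes through 2 substitutions, ending at center (-1/5, 1/4), radius 1/50
b2 passes through 1 substitution, ending at center (1/4, 1/4), radius 1/9


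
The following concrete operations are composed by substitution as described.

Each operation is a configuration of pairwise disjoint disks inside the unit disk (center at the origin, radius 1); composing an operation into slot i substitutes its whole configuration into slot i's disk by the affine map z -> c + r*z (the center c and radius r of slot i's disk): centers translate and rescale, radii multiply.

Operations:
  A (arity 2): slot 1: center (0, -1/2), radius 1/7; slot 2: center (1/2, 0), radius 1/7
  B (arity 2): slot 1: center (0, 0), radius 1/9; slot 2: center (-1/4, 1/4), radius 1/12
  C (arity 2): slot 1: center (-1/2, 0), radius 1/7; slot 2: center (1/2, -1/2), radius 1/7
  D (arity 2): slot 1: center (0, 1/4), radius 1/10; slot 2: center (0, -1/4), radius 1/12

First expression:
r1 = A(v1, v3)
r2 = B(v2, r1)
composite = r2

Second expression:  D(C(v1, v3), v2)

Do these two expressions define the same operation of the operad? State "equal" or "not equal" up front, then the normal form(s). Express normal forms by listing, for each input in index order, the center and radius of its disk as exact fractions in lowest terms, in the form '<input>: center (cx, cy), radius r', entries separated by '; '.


not equal — first v1: center (-1/4, 5/24), radius 1/84; v2: center (0, 0), radius 1/9; v3: center (-5/24, 1/4), radius 1/84, second v1: center (-1/20, 1/4), radius 1/70; v2: center (0, -1/4), radius 1/12; v3: center (1/20, 1/5), radius 1/70

The first expression, normalized: v1: center (-1/4, 5/24), radius 1/84; v2: center (0, 0), radius 1/9; v3: center (-5/24, 1/4), radius 1/84
The second expression, normalized: v1: center (-1/20, 1/4), radius 1/70; v2: center (0, -1/4), radius 1/12; v3: center (1/20, 1/5), radius 1/70
Different reductions; not equal.


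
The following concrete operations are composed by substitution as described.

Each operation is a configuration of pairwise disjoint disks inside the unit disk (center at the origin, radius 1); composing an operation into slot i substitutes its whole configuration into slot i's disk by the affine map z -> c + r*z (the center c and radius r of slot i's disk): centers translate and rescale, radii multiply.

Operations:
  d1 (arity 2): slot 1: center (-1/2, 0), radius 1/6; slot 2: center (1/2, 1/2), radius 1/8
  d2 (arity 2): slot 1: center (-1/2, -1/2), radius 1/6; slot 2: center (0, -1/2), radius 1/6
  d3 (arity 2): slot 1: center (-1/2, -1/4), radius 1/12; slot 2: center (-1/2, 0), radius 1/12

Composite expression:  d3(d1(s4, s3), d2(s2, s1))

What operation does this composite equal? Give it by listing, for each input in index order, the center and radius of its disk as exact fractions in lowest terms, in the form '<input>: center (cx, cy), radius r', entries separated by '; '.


Nesting under d3 composes maps z -> c + r*z down each s-path.
input s4: composing its 2 substitution steps yields center (-13/24, -1/4), radius 1/72
input s3: composing its 2 substitution steps yields center (-11/24, -5/24), radius 1/96
input s2: composing its 2 substitution steps yields center (-13/24, -1/24), radius 1/72
input s1: composing its 2 substitution steps yields center (-1/2, -1/24), radius 1/72

s1: center (-1/2, -1/24), radius 1/72; s2: center (-13/24, -1/24), radius 1/72; s3: center (-11/24, -5/24), radius 1/96; s4: center (-13/24, -1/4), radius 1/72


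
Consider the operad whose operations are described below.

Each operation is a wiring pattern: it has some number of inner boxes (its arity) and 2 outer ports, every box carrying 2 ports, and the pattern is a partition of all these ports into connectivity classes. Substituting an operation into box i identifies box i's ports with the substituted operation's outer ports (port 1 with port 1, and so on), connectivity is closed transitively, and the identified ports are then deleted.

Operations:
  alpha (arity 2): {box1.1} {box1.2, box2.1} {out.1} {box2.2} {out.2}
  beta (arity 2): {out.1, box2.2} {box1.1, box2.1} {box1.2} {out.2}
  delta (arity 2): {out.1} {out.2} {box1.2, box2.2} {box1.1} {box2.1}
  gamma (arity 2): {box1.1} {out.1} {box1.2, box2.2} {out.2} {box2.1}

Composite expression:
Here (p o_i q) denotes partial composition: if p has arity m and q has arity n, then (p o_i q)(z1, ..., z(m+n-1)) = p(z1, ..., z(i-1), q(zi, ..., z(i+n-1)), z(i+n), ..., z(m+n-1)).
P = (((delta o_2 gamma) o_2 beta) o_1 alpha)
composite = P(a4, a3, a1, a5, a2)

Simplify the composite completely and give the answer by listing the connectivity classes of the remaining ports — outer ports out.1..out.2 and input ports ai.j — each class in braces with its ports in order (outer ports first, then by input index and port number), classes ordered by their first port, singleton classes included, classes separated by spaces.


{out.1} {out.2} {a1.1, a5.1} {a1.2} {a2.1} {a2.2} {a3.1, a4.2} {a3.2} {a4.1} {a5.2}

After gluing at delta, chains via deleted ports link the a-ports.
after alpha, the pattern on (a4, a3) reads {out.1} {out.2} {a3.1, a4.2} {a3.2} {a4.1} (out.j = its outer ports)
after beta, the pattern on (a1, a5) reads {out.1, a5.2} {out.2} {a1.1, a5.1} {a1.2} (out.j = its outer ports)
after gamma, the pattern on (a1, a5, a2) reads {out.1} {out.2} {a1.1, a5.1} {a1.2} {a2.1} {a2.2} {a5.2} (out.j = its outer ports)
after delta, the pattern on (a4, a3, a1, a5, a2) reads {out.1} {out.2} {a1.1, a5.1} {a1.2} {a2.1} {a2.2} {a3.1, a4.2} {a3.2} {a4.1} {a5.2} (out.j = its outer ports)


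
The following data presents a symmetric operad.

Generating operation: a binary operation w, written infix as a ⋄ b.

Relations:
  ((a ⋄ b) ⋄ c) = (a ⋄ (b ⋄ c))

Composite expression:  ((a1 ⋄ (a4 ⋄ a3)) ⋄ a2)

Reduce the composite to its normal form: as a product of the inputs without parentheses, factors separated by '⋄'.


a1 ⋄ a4 ⋄ a3 ⋄ a2

Every regrouping of w is equal, so read the a-inputs in written order.
(a4 ⋄ a3) flattens to a4 ⋄ a3
(a1 ⋄ (a4 ⋄ a3)) flattens to a1 ⋄ a4 ⋄ a3
((a1 ⋄ (a4 ⋄ a3)) ⋄ a2) flattens to a1 ⋄ a4 ⋄ a3 ⋄ a2


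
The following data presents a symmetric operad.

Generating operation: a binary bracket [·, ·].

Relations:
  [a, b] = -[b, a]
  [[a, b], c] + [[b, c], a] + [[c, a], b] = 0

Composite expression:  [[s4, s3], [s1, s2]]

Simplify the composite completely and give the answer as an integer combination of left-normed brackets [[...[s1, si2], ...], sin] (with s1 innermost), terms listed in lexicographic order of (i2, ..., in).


[[[s1, s2], s3], s4] - [[[s1, s2], s4], s3]

Left-normed coefficients sit on the s1-initial expansion words.
Composite bracket: [[s4, s3], [s1, s2]]
Full expansion: 8 signed words from ab - ba (2^3 = 8).
Coefficients come from the s1-initial words:
  sign of s1s2s3s4 is +1, so it contributes +[[[s1, s2], s3], s4]
  sign of s1s2s4s3 is -1, so it contributes -[[[s1, s2], s4], s3]


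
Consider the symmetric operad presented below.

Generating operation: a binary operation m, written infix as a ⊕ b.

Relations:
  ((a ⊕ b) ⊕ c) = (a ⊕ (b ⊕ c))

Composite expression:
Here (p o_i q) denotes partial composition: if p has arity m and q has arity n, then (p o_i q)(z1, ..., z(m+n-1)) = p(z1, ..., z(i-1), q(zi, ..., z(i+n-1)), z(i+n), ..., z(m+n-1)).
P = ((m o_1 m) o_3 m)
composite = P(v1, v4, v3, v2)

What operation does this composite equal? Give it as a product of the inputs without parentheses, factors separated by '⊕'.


Under associativity of m, the answer is the v's in reading order.
(v1 ⊕ v4) unparenthesizes to v1 ⊕ v4
(v3 ⊕ v2) unparenthesizes to v3 ⊕ v2
((v1 ⊕ v4) ⊕ (v3 ⊕ v2)) unparenthesizes to v1 ⊕ v4 ⊕ v3 ⊕ v2

v1 ⊕ v4 ⊕ v3 ⊕ v2


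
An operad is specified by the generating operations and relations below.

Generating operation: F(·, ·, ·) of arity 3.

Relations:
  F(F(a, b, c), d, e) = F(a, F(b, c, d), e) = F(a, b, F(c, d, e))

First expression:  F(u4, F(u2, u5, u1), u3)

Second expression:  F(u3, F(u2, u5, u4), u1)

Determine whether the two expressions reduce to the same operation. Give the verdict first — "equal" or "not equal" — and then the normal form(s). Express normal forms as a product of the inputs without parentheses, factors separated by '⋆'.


not equal — first u4 ⋆ u2 ⋆ u5 ⋆ u1 ⋆ u3, second u3 ⋆ u2 ⋆ u5 ⋆ u4 ⋆ u1

Reducing the first expression gives u4 ⋆ u2 ⋆ u5 ⋆ u1 ⋆ u3
Reducing the second expression gives u3 ⋆ u2 ⋆ u5 ⋆ u4 ⋆ u1
No match — not equal.


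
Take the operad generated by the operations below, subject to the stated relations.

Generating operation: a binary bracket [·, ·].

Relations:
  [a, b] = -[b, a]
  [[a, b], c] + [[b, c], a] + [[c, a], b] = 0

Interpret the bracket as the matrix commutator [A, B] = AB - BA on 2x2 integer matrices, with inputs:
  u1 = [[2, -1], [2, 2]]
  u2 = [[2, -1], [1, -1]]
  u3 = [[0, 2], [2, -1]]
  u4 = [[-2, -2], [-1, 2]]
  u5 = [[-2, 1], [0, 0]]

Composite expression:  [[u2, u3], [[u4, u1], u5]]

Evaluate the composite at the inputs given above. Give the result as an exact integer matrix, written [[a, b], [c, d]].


[[-122, 128], [-48, 122]]

[u2, u3] = [[-4, 7], [-5, 4]]
[u4, u1] = [[-5, 4], [8, 5]]
[[u4, u1], u5] = [[-8, -2], [-16, 8]]
[[u2, u3], [[u4, u1], u5]] = [[-122, 128], [-48, 122]]


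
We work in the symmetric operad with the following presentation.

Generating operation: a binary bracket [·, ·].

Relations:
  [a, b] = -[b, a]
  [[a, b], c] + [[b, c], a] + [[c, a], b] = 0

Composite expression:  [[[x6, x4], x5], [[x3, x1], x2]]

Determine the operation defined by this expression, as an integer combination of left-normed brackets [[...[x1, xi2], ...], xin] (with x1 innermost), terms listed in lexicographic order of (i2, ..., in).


-[[[[[x1, x3], x2], x4], x6], x5] + [[[[[x1, x3], x2], x5], x4], x6] - [[[[[x1, x3], x2], x5], x6], x4] + [[[[[x1, x3], x2], x6], x4], x5]

A multilinear Lie element is pinned by x1-initial words (x1 innermost).
Composite bracket: [[[x6, x4], x5], [[x3, x1], x2]]
Full expansion: 32 signed words from ab - ba (2^5 = 32).
The x1-initial words carry the normal form:
  word x1x3x2x4x6x5 has sign -1, contributing -[[[[[x1, x3], x2], x4], x6], x5]
  word x1x3x2x5x4x6 has sign +1, contributing +[[[[[x1, x3], x2], x5], x4], x6]
  word x1x3x2x5x6x4 has sign -1, contributing -[[[[[x1, x3], x2], x5], x6], x4]
  word x1x3x2x6x4x5 has sign +1, contributing +[[[[[x1, x3], x2], x6], x4], x5]


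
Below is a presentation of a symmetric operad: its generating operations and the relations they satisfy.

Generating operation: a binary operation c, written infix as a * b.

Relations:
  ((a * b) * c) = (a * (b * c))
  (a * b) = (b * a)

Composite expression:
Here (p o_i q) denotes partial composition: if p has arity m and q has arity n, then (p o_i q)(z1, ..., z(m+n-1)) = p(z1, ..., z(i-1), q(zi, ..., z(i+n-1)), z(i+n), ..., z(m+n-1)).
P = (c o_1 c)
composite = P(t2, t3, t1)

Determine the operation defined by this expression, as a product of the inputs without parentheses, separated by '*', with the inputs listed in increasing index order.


Key point: c commutes, so take the t-inputs in any fixed order.
(t2 * t3) unparenthesizes to t2 * t3
((t2 * t3) * t1) unparenthesizes to t2 * t3 * t1
sorting the factors by input index: t1 * t2 * t3

t1 * t2 * t3


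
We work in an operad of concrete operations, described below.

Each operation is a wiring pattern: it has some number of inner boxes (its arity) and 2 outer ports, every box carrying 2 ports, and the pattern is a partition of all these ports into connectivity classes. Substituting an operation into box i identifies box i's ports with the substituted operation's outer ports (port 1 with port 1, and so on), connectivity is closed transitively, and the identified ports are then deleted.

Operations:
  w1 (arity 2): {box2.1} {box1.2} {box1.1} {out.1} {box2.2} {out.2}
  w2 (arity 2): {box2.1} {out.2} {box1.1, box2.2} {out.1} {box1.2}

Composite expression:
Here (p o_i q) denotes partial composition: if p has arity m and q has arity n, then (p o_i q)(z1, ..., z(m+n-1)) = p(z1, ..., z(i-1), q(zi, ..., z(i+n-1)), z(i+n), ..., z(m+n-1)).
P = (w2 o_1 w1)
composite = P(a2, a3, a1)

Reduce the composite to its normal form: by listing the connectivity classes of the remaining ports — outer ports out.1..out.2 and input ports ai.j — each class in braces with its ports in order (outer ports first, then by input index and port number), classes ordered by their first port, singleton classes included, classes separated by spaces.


{out.1} {out.2} {a1.1} {a1.2} {a2.1} {a2.2} {a3.1} {a3.2}


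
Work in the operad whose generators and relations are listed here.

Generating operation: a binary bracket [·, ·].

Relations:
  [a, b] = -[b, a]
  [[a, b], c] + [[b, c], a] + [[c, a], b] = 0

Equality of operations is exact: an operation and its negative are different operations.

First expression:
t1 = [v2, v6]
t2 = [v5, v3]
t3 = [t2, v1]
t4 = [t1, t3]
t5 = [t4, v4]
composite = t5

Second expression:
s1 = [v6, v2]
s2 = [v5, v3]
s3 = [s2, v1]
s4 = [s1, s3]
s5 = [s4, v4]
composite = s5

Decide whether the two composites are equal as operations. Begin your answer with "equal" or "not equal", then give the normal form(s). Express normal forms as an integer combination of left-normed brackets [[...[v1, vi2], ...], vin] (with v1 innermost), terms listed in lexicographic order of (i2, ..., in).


not equal — first -[[[[[v1, v3], v5], v2], v6], v4] + [[[[[v1, v3], v5], v6], v2], v4] + [[[[[v1, v5], v3], v2], v6], v4] - [[[[[v1, v5], v3], v6], v2], v4], second [[[[[v1, v3], v5], v2], v6], v4] - [[[[[v1, v3], v5], v6], v2], v4] - [[[[[v1, v5], v3], v2], v6], v4] + [[[[[v1, v5], v3], v6], v2], v4]

The first expression reduces to -[[[[[v1, v3], v5], v2], v6], v4] + [[[[[v1, v3], v5], v6], v2], v4] + [[[[[v1, v5], v3], v2], v6], v4] - [[[[[v1, v5], v3], v6], v2], v4]
The second expression reduces to [[[[[v1, v3], v5], v2], v6], v4] - [[[[[v1, v3], v5], v6], v2], v4] - [[[[[v1, v5], v3], v2], v6], v4] + [[[[[v1, v5], v3], v6], v2], v4]
They disagree, so not equal.


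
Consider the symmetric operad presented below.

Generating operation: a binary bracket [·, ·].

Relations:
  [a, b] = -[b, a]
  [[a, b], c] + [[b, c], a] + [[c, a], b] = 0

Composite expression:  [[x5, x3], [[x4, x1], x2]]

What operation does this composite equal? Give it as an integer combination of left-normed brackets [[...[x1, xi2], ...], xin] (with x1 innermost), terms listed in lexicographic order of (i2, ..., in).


Expand each bracket as ab - ba; the x1-initial words give the coefficients.
Composite bracket: [[x5, x3], [[x4, x1], x2]]
The bracket unfolds into 16 signed words via [a, b] = ab - ba (2^4 = 16).
Words beginning with x1 determine it all:
  x1x4x2x3x5 appears with sign -1, giving the term -[[[[x1, x4], x2], x3], x5]
  x1x4x2x5x3 appears with sign +1, giving the term +[[[[x1, x4], x2], x5], x3]

-[[[[x1, x4], x2], x3], x5] + [[[[x1, x4], x2], x5], x3]


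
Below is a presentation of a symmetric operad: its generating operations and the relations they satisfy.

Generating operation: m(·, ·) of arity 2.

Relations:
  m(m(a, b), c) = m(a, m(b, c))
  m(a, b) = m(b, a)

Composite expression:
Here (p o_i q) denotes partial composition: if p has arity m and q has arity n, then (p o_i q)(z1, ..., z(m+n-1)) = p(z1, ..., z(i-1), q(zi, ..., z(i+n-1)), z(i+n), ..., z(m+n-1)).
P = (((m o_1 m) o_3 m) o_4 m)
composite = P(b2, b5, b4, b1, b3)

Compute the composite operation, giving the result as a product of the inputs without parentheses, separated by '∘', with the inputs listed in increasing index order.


With m associative and commutative, the b-input set is all that matters.
m(b2, b5) unparenthesizes to b2 ∘ b5
m(b1, b3) unparenthesizes to b1 ∘ b3
m(b4, m(b1, b3)) unparenthesizes to b4 ∘ b1 ∘ b3
m(m(b2, b5), m(b4, m(b1, b3))) unparenthesizes to b2 ∘ b5 ∘ b4 ∘ b1 ∘ b3
reordering the factors by index: b1 ∘ b2 ∘ b3 ∘ b4 ∘ b5

b1 ∘ b2 ∘ b3 ∘ b4 ∘ b5


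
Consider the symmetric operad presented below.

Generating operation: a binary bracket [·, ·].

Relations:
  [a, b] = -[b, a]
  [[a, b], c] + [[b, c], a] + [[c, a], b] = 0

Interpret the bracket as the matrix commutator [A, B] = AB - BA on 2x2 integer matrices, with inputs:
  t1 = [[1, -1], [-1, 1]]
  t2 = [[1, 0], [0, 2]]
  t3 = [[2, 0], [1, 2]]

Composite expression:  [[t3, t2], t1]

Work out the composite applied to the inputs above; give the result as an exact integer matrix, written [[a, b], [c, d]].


[[-1, 0], [0, 1]]

[t3, t2] = [[0, 0], [-1, 0]]
[[t3, t2], t1] = [[-1, 0], [0, 1]]


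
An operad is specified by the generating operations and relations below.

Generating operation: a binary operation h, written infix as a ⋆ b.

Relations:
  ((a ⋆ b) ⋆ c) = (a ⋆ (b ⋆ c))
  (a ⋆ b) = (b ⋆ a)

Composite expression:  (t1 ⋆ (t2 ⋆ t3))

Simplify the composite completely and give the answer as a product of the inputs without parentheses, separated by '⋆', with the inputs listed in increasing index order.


t1 ⋆ t2 ⋆ t3


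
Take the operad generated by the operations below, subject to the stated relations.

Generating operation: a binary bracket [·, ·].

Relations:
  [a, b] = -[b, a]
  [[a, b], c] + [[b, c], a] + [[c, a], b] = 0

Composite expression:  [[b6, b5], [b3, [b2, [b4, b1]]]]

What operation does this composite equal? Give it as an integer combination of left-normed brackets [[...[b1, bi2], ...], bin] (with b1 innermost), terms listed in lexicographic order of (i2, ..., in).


-[[[[[b1, b4], b2], b3], b5], b6] + [[[[[b1, b4], b2], b3], b6], b5]

Expand each bracket as ab - ba; the b1-initial words give the coefficients.
Composite bracket: [[b6, b5], [b3, [b2, [b4, b1]]]]
The bracket unfolds into 32 signed words via [a, b] = ab - ba (2^5 = 32).
Collect the words opening with b1:
  sign of b1b4b2b3b5b6 is -1, so it contributes -[[[[[b1, b4], b2], b3], b5], b6]
  sign of b1b4b2b3b6b5 is +1, so it contributes +[[[[[b1, b4], b2], b3], b6], b5]


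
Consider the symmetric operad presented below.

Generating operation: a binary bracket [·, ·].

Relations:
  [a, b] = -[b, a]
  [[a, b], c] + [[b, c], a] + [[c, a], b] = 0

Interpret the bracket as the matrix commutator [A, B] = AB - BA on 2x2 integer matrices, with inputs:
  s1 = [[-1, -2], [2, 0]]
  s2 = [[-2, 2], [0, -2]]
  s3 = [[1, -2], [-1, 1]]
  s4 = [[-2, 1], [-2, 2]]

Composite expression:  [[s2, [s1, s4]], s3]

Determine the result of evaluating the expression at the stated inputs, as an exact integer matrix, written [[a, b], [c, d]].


[[8, 80], [-40, -8]]

[s1, s4] = [[2, -9], [-10, -2]]
[s2, [s1, s4]] = [[-20, -8], [0, 20]]
[[s2, [s1, s4]], s3] = [[8, 80], [-40, -8]]


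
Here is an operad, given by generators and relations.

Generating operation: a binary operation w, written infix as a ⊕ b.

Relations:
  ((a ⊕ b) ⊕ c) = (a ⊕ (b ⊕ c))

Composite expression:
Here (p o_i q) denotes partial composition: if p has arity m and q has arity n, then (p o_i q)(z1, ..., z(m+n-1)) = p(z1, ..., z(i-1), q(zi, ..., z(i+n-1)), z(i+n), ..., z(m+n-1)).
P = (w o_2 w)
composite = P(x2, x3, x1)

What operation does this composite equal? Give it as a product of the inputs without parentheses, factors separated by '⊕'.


x2 ⊕ x3 ⊕ x1


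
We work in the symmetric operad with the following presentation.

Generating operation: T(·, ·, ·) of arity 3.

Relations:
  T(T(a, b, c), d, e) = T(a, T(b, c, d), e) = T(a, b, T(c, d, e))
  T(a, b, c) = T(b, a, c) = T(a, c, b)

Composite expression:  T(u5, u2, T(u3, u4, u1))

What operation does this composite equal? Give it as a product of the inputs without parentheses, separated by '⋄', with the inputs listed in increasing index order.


Reordering under T is free, so list the u-inputs canonically.
T(u3, u4, u1) unparenthesizes to u3 ⋄ u4 ⋄ u1
T(u5, u2, T(u3, u4, u1)) unparenthesizes to u5 ⋄ u2 ⋄ u3 ⋄ u4 ⋄ u1
the factors in increasing index order: u1 ⋄ u2 ⋄ u3 ⋄ u4 ⋄ u5

u1 ⋄ u2 ⋄ u3 ⋄ u4 ⋄ u5


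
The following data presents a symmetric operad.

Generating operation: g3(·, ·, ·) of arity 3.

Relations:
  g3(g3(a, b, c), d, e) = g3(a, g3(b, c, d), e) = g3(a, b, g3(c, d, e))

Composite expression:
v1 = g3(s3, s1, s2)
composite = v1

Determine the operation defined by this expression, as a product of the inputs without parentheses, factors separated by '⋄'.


Every regrouping of g3 is equal, so read the s-inputs in written order.
g3(s3, s1, s2) reduces to s3 ⋄ s1 ⋄ s2

s3 ⋄ s1 ⋄ s2


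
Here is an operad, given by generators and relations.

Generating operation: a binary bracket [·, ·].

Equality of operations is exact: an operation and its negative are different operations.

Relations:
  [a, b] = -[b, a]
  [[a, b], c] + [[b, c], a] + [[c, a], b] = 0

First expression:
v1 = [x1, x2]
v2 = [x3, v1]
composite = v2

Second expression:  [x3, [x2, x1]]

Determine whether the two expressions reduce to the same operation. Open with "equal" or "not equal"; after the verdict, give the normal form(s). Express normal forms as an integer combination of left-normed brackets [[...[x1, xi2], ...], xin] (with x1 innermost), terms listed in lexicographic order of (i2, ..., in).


not equal; the first gives -[[x1, x2], x3] and the second [[x1, x2], x3]


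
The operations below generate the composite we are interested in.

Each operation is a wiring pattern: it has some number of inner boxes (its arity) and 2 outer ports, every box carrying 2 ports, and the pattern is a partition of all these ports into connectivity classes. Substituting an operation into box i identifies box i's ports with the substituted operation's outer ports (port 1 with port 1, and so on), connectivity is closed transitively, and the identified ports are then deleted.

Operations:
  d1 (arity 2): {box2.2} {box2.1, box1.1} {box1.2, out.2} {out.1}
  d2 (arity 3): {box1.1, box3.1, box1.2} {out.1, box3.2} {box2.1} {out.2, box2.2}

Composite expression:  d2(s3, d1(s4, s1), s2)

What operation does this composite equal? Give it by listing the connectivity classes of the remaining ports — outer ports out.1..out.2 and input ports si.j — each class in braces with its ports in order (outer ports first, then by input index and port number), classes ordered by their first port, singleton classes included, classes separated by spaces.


{out.1, s2.2} {out.2, s4.2} {s1.1, s4.1} {s1.2} {s2.1, s3.1, s3.2}

Connectivity passes through glued d2-boundaries; trace each wire chain.
d1 over (s4, s1) gives {out.1} {out.2, s4.2} {s1.1, s4.1} {s1.2}, out.j being that stage's outer ports
d2 over (s3, s4, s1, s2) gives {out.1, s2.2} {out.2, s4.2} {s1.1, s4.1} {s1.2} {s2.1, s3.1, s3.2}, out.j being that stage's outer ports


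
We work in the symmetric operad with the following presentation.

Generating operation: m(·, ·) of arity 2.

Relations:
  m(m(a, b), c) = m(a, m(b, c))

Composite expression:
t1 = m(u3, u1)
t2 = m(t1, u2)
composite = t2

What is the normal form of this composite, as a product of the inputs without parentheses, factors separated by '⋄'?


u3 ⋄ u1 ⋄ u2

The m-tree's shape is irrelevant; the u-reading-order decides.
m(u3, u1) unparenthesizes to u3 ⋄ u1
m(m(u3, u1), u2) unparenthesizes to u3 ⋄ u1 ⋄ u2


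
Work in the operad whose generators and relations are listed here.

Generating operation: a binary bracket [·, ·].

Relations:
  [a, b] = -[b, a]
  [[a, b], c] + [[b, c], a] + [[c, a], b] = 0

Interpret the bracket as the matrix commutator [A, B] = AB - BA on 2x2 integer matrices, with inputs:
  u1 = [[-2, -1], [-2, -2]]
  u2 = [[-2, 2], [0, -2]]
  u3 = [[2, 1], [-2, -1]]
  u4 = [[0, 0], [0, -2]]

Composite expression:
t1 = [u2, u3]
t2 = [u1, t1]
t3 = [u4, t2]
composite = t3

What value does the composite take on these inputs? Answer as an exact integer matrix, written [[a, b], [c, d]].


[[0, -16], [-32, 0]]


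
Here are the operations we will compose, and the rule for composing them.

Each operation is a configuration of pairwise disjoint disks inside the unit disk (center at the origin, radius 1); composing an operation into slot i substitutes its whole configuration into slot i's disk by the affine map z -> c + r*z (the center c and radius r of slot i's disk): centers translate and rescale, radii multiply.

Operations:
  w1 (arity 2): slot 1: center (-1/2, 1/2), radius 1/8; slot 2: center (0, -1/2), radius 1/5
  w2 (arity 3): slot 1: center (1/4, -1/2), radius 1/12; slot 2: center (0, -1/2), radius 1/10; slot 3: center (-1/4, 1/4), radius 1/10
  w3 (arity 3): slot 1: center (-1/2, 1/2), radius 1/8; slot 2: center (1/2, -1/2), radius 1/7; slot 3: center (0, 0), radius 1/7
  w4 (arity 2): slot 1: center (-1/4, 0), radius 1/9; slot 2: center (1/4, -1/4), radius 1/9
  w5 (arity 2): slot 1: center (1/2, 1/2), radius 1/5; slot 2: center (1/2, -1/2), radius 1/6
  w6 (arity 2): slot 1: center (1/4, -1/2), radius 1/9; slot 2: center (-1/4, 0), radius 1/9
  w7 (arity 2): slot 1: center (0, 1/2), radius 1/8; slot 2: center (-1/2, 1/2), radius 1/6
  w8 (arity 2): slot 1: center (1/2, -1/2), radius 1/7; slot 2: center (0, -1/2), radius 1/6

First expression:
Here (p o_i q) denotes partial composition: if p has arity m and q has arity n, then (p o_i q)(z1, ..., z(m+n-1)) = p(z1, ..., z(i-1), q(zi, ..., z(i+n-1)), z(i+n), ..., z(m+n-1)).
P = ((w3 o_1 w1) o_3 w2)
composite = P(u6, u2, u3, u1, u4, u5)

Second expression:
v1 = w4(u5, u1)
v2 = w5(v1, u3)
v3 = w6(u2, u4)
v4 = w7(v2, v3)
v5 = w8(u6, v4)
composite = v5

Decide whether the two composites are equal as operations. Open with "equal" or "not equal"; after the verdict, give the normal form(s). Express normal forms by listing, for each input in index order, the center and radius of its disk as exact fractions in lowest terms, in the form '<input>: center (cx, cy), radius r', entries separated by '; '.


not equal; first: u1: center (1/2, -4/7), radius 1/70; u2: center (-1/2, 7/16), radius 1/40; u3: center (15/28, -4/7), radius 1/84; u4: center (13/28, -13/28), radius 1/70; u5: center (0, 0), radius 1/7; u6: center (-9/16, 9/16), radius 1/64; second: u1: center (11/960, -391/960), radius 1/2160; u2: center (-11/144, -31/72), radius 1/324; u3: center (1/96, -41/96), radius 1/288; u4: center (-13/144, -5/12), radius 1/324; u5: center (3/320, -13/32), radius 1/2160; u6: center (1/2, -1/2), radius 1/7

The first composite normalizes to u1: center (1/2, -4/7), radius 1/70; u2: center (-1/2, 7/16), radius 1/40; u3: center (15/28, -4/7), radius 1/84; u4: center (13/28, -13/28), radius 1/70; u5: center (0, 0), radius 1/7; u6: center (-9/16, 9/16), radius 1/64
The second composite normalizes to u1: center (11/960, -391/960), radius 1/2160; u2: center (-11/144, -31/72), radius 1/324; u3: center (1/96, -41/96), radius 1/288; u4: center (-13/144, -5/12), radius 1/324; u5: center (3/320, -13/32), radius 1/2160; u6: center (1/2, -1/2), radius 1/7
They disagree, so not equal.
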